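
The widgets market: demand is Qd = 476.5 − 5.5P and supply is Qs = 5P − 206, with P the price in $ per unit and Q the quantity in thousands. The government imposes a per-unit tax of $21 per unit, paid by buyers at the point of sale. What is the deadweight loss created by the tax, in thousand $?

Deadweight loss = $577.5 thousand.

Without the tax, 476.5 − 5.5P = 5P − 206 gives 10.5P = 682.5, so P* = $65 and Q* = 119.
With the tax collected from buyers, demand (in seller-price terms) shifts: Qd = 476.5 − 5.5(P + 21).
New equilibrium: buyers pay $75, suppliers receive $54, Q = 64. (Wedge: Pb − Ps = 21.)
Quantity falls by |ΔQ| = |119 − 64| = 55.
DWL = ½ · t · |ΔQ| = ½ · 21 · 55 = $577.5.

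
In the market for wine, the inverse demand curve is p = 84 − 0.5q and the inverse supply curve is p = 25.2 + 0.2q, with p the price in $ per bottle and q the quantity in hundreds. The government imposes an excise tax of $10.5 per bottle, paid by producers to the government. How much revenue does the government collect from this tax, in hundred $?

Inverting to q(p) form: qd = 168 − 2p; qs = 5p − 126.
Without the tax, 168 − 2p = 5p − 126 gives 7p = 294, so p* = $42 and q* = 84.
With the tax collected from producers, supply shifts: qs = 5(p − 10.5) − 126.
New equilibrium: buyers pay $49.5, producers receive $39, q = 69. (Wedge: pb − ps = 10.5.)
Revenue = t · Q = 10.5 · 69 = $724.5.

Tax revenue = $724.5 hundred.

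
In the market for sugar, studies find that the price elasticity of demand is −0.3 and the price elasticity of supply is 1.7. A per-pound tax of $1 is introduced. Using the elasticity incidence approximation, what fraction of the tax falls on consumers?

Incidence ratio: consumers' share ≈ εs / (εs + |εd|) = 1.7 / (1.7 + 0.3) = 0.85.
Supply is the more elastic side, so consumers bear the larger share.

Consumers' share ≈ 0.85.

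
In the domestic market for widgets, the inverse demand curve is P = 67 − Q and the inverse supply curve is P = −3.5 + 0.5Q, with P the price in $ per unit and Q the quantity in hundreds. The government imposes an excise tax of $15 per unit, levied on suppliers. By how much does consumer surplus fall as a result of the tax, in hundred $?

Inverting to Q(P) form: Qd = 67 − P; Qs = 2P + 7.
Without the tax, 67 − P = 2P + 7 gives 3P = 60, so P* = $20 and Q* = 47.
With the tax collected from suppliers, supply shifts: Qs = 2(P − 15) + 7.
New equilibrium: consumers pay $30, suppliers receive $15, Q = 37. (Wedge: Pb − Ps = 15.)
ΔCS is the trapezoid between Q = 37 and Q = 47 of height $10: ½ · (47 + 37) · 10 = $420.

Consumer surplus falls by $420 hundred.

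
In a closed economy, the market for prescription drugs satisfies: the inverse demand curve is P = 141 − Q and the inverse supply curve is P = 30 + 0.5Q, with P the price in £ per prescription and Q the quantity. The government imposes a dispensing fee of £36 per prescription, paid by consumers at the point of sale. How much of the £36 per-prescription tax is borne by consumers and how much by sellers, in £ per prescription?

Consumers bear £24 per prescription; sellers bear £12 per prescription.

Inverting to Q(P) form: Qd = 141 − P; Qs = 2P − 60.
Without the tax, 141 − P = 2P − 60 gives 3P = 201, so P* = £67 and Q* = 74.
With the tax collected from consumers, demand (in seller-price terms) shifts: Qd = 141 − (P + 36).
New equilibrium: consumers pay £91, sellers receive £55, Q = 50. (Wedge: Pb − Ps = 36.)
Burden on consumers: £24; on sellers: £12. (They sum to £36.)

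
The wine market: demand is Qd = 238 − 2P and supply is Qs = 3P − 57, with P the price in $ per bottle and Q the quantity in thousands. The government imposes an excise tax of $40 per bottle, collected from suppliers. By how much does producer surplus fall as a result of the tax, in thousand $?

Producer surplus falls by $1536 thousand.

Without the tax, 238 − 2P = 3P − 57 gives 5P = 295, so P* = $59 and Q* = 120.
With the tax collected from suppliers, supply shifts: Qs = 3(P − 40) − 57.
Solving gives Q = 72 with consumers paying $83 and suppliers receiving $43 (the $40 wedge).
ΔPS is the trapezoid between Q = 72 and Q = 120 of height $16: ½ · (120 + 72) · 16 = $1536.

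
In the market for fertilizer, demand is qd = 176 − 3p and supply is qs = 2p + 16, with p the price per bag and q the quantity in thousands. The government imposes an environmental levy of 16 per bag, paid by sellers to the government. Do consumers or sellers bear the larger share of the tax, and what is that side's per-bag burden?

Sellers bear the larger share: 9.6 per bag.

Before the tax: set 176 − 3p = 2p + 16 → p* = 32, q* = 80.
With the tax collected from sellers, supply shifts: qs = 2(p − 16) + 16.
New equilibrium: consumers pay 38.4, sellers receive 22.4, q = 60.8. (Wedge: pb − ps = 16.)
Per-bag burden: consumers 6.4, sellers 9.6.
Sellers take the larger share because supply is less price-elastic here (demand slope 3 vs supply slope 2).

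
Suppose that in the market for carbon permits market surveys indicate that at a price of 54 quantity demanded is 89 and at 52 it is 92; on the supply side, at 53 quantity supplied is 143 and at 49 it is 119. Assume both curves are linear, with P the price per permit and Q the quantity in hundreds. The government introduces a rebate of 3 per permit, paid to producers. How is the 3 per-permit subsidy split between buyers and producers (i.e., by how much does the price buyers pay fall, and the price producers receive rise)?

Demand slope: (92 − 89)/(52 − 54) = -1.5, so Qd = 170 − 1.5P.
Supply slope: (119 − 143)/(49 − 53) = 6, so Qs = 6P − 175.
Before the subsidy: set 170 − 1.5P = 6P − 175 → P* = 46, Q* = 101.
With a per-unit subsidy paid to producers, each receives P + 3 per unit sold, so supply becomes Qs = 6(P + 3) − 175.
New equilibrium: buyers pay 43.6, producers receive 46.6, Q = 104.6. (Wedge: Pb − Ps = −3.)
Gain to buyers: 2.4; to producers: 0.6. (They sum to 3.)

Buyers gain 2.4 per permit; producers gain 0.6 per permit.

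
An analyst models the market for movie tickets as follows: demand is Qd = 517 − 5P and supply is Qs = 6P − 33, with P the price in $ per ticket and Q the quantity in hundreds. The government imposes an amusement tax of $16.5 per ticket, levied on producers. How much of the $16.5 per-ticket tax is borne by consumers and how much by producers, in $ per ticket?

Consumers bear $9 per ticket; producers bear $7.5 per ticket.

Without the tax, 517 − 5P = 6P − 33 gives 11P = 550, so P* = $50 and Q* = 267.
With the tax collected from producers, supply shifts: Qs = 6(P − 16.5) − 33.
New equilibrium: consumers pay $59, producers receive $42.5, Q = 222. (Wedge: Pb − Ps = 16.5.)
Burden on consumers: $9; on producers: $7.5. (They sum to $16.5.)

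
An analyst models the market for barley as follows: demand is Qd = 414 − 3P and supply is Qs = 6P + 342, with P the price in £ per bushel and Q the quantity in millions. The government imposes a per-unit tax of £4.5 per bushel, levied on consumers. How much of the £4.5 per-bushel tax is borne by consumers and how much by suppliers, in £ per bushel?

Before the tax: set 414 − 3P = 6P + 342 → P* = £8, Q* = 390.
With the tax collected from consumers, demand (in seller-price terms) shifts: Qd = 414 − 3(P + 4.5).
Solving gives Q = 381 with consumers paying £11 and suppliers receiving £6.5 (the £4.5 wedge).
Burden on consumers: £3; on suppliers: £1.5. (They sum to £4.5.)

Consumers bear £3 per bushel; suppliers bear £1.5 per bushel.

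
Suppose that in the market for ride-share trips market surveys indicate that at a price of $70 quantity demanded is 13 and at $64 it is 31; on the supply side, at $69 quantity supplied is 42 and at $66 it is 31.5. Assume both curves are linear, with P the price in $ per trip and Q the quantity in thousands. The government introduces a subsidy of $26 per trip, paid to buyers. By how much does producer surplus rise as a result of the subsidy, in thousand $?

Producer surplus rises by $588 thousand.

Demand slope: (31 − 13)/(64 − 70) = -3, so Qd = 223 − 3P.
Supply slope: (31.5 − 42)/(66 − 69) = 3.5, so Qs = 3.5P − 199.5.
Before the subsidy: set 223 − 3P = 3.5P − 199.5 → P* = $65, Q* = 28.
With a per-unit subsidy paid to buyers, each effectively pays P − 26, so demand becomes Qd = 223 − 3(P − 26).
New equilibrium: buyers pay $51, sellers receive $77, Q = 70. (Wedge: Pb − Ps = −26.)
ΔPS is the trapezoid between Q = 70 and Q = 28 of height $12: ½ · (28 + 70) · 12 = $588.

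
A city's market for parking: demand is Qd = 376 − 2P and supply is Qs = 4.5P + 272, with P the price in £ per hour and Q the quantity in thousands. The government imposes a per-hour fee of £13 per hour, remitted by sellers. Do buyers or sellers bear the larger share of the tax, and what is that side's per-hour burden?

Before the tax: set 376 − 2P = 4.5P + 272 → P* = £16, Q* = 344.
With the tax collected from sellers, supply shifts: Qs = 4.5(P − 13) + 272.
New equilibrium: buyers pay £25, sellers receive £12, Q = 326. (Wedge: Pb − Ps = 13.)
Per-hour burden: buyers £9, sellers £4.
Buyers take the larger share because demand is less price-elastic here (demand slope 2 vs supply slope 4.5).

Buyers bear the larger share: £9 per hour.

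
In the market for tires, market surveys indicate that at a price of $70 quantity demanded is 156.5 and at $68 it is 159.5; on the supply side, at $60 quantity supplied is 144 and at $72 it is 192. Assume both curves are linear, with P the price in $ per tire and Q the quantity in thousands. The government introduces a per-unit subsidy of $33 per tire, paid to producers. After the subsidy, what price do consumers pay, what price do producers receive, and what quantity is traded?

Consumers pay $41; producers receive $74; quantity = 200.

Demand slope: (159.5 − 156.5)/(68 − 70) = -1.5, so Qd = 261.5 − 1.5P.
Supply slope: (192 − 144)/(72 − 60) = 4, so Qs = 4P − 96.
Without the subsidy, 261.5 − 1.5P = 4P − 96 gives 5.5P = 357.5, so P* = $65 and Q* = 164.
With a per-unit subsidy paid to producers, each receives P + 33 per unit sold, so supply becomes Qs = 4(P + 33) − 96.
Solving gives Q = 200 with consumers paying $41 and producers receiving $74 (the $33 wedge).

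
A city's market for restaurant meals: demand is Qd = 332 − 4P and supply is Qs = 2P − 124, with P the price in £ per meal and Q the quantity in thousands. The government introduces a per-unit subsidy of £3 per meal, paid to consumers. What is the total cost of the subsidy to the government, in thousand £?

Without the subsidy, 332 − 4P = 2P − 124 gives 6P = 456, so P* = £76 and Q* = 28.
With a per-unit subsidy paid to consumers, each effectively pays P − 3, so demand becomes Qd = 332 − 4(P − 3).
New equilibrium: consumers pay £75, suppliers receive £78, Q = 32. (Wedge: Pb − Ps = −3.)
Outlay = t · Q = 3 · 32 = £96.

Government outlay = £96 thousand.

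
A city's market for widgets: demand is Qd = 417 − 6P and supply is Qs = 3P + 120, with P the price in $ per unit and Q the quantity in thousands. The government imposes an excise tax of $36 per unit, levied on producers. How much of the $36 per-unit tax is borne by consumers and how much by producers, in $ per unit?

Before the tax: set 417 − 6P = 3P + 120 → P* = $33, Q* = 219.
With the tax collected from producers, supply shifts: Qs = 3(P − 36) + 120.
Solving gives Q = 147 with consumers paying $45 and producers receiving $9 (the $36 wedge).
Burden on consumers: $12; on producers: $24. (They sum to $36.)

Consumers bear $12 per unit; producers bear $24 per unit.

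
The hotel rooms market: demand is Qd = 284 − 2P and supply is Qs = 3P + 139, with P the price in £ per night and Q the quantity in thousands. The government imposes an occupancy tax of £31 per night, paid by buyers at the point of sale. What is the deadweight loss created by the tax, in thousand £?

Before the tax: set 284 − 2P = 3P + 139 → P* = £29, Q* = 226.
With the tax collected from buyers, demand (in seller-price terms) shifts: Qd = 284 − 2(P + 31).
New equilibrium: buyers pay £47.6, sellers receive £16.6, Q = 188.8. (Wedge: Pb − Ps = 31.)
Quantity falls by |ΔQ| = |226 − 188.8| = 37.2.
DWL = ½ · t · |ΔQ| = ½ · 31 · 37.2 = £576.6.

Deadweight loss = £576.6 thousand.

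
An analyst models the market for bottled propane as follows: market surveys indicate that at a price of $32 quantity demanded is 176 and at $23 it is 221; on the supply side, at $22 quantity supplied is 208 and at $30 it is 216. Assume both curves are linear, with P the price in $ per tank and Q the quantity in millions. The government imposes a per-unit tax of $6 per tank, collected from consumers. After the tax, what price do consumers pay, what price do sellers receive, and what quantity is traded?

Demand slope: (221 − 176)/(23 − 32) = -5, so Qd = 336 − 5P.
Supply slope: (216 − 208)/(30 − 22) = 1, so Qs = P + 186.
Before the tax: set 336 − 5P = P + 186 → P* = $25, Q* = 211.
With the tax collected from consumers, demand (in seller-price terms) shifts: Qd = 336 − 5(P + 6).
New equilibrium: consumers pay $26, sellers receive $20, Q = 206. (Wedge: Pb − Ps = 6.)
The less price-elastic side of the market bears the larger share of a per-unit tax.

Consumers pay $26; sellers receive $20; quantity = 206.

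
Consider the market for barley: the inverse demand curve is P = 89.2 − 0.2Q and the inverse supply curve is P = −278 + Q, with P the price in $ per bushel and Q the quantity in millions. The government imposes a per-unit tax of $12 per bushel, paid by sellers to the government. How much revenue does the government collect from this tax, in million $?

Rewrite in direct form: Qd = 446 − 5P and Qs = P + 278.
Without the tax, 446 − 5P = P + 278 gives 6P = 168, so P* = $28 and Q* = 306.
With the tax collected from sellers, supply shifts: Qs = (P − 12) + 278.
New equilibrium: buyers pay $30, sellers receive $18, Q = 296. (Wedge: Pb − Ps = 12.)
Revenue = t · Q = 12 · 296 = $3552.

Tax revenue = $3552 million.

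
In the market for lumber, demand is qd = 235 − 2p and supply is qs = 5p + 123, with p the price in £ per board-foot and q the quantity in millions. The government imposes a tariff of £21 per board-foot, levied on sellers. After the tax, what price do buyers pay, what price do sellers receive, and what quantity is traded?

Buyers pay £31; sellers receive £10; quantity = 173.

Before the tax: set 235 − 2p = 5p + 123 → p* = £16, q* = 203.
With the tax collected from sellers, supply shifts: qs = 5(p − 21) + 123.
Solving gives q = 173 with buyers paying £31 and sellers receiving £10 (the £21 wedge).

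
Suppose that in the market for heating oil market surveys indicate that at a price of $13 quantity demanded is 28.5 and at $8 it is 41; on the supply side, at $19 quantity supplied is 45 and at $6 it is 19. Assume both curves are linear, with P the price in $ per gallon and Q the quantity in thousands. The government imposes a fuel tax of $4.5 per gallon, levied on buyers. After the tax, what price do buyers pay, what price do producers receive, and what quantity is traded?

Demand slope: (41 − 28.5)/(8 − 13) = -2.5, so Qd = 61 − 2.5P.
Supply slope: (19 − 45)/(6 − 19) = 2, so Qs = 2P + 7.
Before the tax: set 61 − 2.5P = 2P + 7 → P* = $12, Q* = 31.
With the tax collected from buyers, demand (in seller-price terms) shifts: Qd = 61 − 2.5(P + 4.5).
Solving gives Q = 26 with buyers paying $14 and producers receiving $9.5 (the $4.5 wedge).
The less price-elastic side of the market bears the larger share of a per-unit tax.

Buyers pay $14; producers receive $9.5; quantity = 26.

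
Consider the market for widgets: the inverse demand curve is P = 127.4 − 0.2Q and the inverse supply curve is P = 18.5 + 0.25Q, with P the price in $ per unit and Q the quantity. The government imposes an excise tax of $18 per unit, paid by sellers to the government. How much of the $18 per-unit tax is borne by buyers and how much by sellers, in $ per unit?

Buyers bear $8 per unit; sellers bear $10 per unit.

Rewrite in direct form: Qd = 637 − 5P and Qs = 4P − 74.
Before the tax: set 637 − 5P = 4P − 74 → P* = $79, Q* = 242.
With the tax collected from sellers, supply shifts: Qs = 4(P − 18) − 74.
New equilibrium: buyers pay $87, sellers receive $69, Q = 202. (Wedge: Pb − Ps = 18.)
Burden on buyers: $8; on sellers: $10. (They sum to $18.)
The less price-elastic side of the market bears the larger share of a per-unit tax.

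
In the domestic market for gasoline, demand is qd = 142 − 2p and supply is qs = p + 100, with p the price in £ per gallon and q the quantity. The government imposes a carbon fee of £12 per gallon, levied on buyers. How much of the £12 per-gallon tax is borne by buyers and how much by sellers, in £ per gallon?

Without the tax, 142 − 2p = p + 100 gives 3p = 42, so p* = £14 and q* = 114.
With the tax collected from buyers, demand (in seller-price terms) shifts: qd = 142 − 2(p + 12).
New equilibrium: buyers pay £18, sellers receive £6, q = 106. (Wedge: pb − ps = 12.)
Burden on buyers: £4; on sellers: £8. (They sum to £12.)
The less price-elastic side of the market bears the larger share of a per-unit tax.

Buyers bear £4 per gallon; sellers bear £8 per gallon.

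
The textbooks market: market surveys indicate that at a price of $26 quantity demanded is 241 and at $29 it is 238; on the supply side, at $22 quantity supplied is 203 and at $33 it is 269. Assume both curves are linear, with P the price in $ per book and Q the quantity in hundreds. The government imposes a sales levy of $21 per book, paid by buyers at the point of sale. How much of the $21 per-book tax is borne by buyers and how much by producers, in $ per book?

Buyers bear $18 per book; producers bear $3 per book.

Demand slope: (238 − 241)/(29 − 26) = -1, so Qd = 267 − P.
Supply slope: (269 − 203)/(33 − 22) = 6, so Qs = 6P + 71.
Without the tax, 267 − P = 6P + 71 gives 7P = 196, so P* = $28 and Q* = 239.
With the tax collected from buyers, demand (in seller-price terms) shifts: Qd = 267 − (P + 21).
Solving gives Q = 221 with buyers paying $46 and producers receiving $25 (the $21 wedge).
Burden on buyers: $18; on producers: $3. (They sum to $21.)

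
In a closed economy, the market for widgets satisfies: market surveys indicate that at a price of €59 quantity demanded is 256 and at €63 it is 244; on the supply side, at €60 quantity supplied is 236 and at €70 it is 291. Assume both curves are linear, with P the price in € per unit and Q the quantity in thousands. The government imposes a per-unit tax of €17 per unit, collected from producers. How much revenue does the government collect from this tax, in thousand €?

Demand slope: (244 − 256)/(63 − 59) = -3, so Qd = 433 − 3P.
Supply slope: (291 − 236)/(70 − 60) = 5.5, so Qs = 5.5P − 94.
Without the tax, 433 − 3P = 5.5P − 94 gives 8.5P = 527, so P* = €62 and Q* = 247.
With the tax collected from producers, supply shifts: Qs = 5.5(P − 17) − 94.
Solving gives Q = 214 with buyers paying €73 and producers receiving €56 (the €17 wedge).
Revenue = t · Q = 17 · 214 = €3638.

Tax revenue = €3638 thousand.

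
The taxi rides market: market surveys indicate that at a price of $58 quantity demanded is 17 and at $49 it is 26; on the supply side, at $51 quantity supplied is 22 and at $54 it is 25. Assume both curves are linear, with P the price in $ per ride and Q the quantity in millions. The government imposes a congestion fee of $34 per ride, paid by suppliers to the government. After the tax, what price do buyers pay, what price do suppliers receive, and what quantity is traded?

Demand slope: (26 − 17)/(49 − 58) = -1, so Qd = 75 − P.
Supply slope: (25 − 22)/(54 − 51) = 1, so Qs = P − 29.
Before the tax: set 75 − P = P − 29 → P* = $52, Q* = 23.
With the tax collected from suppliers, supply shifts: Qs = (P − 34) − 29.
Solving gives Q = 6 with buyers paying $69 and suppliers receiving $35 (the $34 wedge).

Buyers pay $69; suppliers receive $35; quantity = 6.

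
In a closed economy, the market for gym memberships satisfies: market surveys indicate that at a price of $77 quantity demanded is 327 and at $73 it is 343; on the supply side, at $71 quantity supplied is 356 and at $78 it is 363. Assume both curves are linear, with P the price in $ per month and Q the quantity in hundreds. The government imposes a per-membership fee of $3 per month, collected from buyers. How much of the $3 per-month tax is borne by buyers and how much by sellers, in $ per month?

Demand slope: (343 − 327)/(73 − 77) = -4, so Qd = 635 − 4P.
Supply slope: (363 − 356)/(78 − 71) = 1, so Qs = P + 285.
Without the tax, 635 − 4P = P + 285 gives 5P = 350, so P* = $70 and Q* = 355.
With the tax collected from buyers, demand (in seller-price terms) shifts: Qd = 635 − 4(P + 3).
Solving gives Q = 352.6 with buyers paying $70.6 and sellers receiving $67.6 (the $3 wedge).
Burden on buyers: $0.6; on sellers: $2.4. (They sum to $3.)

Buyers bear $0.6 per month; sellers bear $2.4 per month.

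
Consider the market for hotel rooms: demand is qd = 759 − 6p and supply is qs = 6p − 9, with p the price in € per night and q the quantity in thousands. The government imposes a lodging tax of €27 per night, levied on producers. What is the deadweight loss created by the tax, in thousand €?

Without the tax, 759 − 6p = 6p − 9 gives 12p = 768, so p* = €64 and q* = 375.
With the tax collected from producers, supply shifts: qs = 6(p − 27) − 9.
New equilibrium: consumers pay €77.5, producers receive €50.5, q = 294. (Wedge: pb − ps = 27.)
Quantity falls by |ΔQ| = |375 − 294| = 81.
DWL = ½ · t · |ΔQ| = ½ · 27 · 81 = €1093.5.

Deadweight loss = €1093.5 thousand.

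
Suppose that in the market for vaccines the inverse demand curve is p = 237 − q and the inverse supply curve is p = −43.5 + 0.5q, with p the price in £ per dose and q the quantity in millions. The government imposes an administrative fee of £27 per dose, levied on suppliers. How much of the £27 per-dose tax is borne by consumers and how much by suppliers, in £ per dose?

Rewrite in direct form: qd = 237 − p and qs = 2p + 87.
Before the tax: set 237 − p = 2p + 87 → p* = £50, q* = 187.
With the tax collected from suppliers, supply shifts: qs = 2(p − 27) + 87.
Solving gives q = 169 with consumers paying £68 and suppliers receiving £41 (the £27 wedge).
Burden on consumers: £18; on suppliers: £9. (They sum to £27.)
The less price-elastic side of the market bears the larger share of a per-unit tax.

Consumers bear £18 per dose; suppliers bear £9 per dose.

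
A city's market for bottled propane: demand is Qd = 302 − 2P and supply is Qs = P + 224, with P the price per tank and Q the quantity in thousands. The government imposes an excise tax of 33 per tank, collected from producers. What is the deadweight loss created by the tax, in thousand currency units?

Before the tax: set 302 − 2P = P + 224 → P* = 26, Q* = 250.
With the tax collected from producers, supply shifts: Qs = (P − 33) + 224.
Solving gives Q = 228 with consumers paying 37 and producers receiving 4 (the 33 wedge).
Quantity falls by |ΔQ| = |250 − 228| = 22.
DWL = ½ · t · |ΔQ| = ½ · 33 · 22 = 363.

Deadweight loss = 363 thousand.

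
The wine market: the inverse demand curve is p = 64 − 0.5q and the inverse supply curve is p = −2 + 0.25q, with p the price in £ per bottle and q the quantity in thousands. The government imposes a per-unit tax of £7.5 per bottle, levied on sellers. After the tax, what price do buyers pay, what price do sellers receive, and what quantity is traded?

Buyers pay £25; sellers receive £17.5; quantity = 78.

Rewrite in direct form: qd = 128 − 2p and qs = 4p + 8.
Without the tax, 128 − 2p = 4p + 8 gives 6p = 120, so p* = £20 and q* = 88.
With the tax collected from sellers, supply shifts: qs = 4(p − 7.5) + 8.
New equilibrium: buyers pay £25, sellers receive £17.5, q = 78. (Wedge: pb − ps = 7.5.)
The less price-elastic side of the market bears the larger share of a per-unit tax.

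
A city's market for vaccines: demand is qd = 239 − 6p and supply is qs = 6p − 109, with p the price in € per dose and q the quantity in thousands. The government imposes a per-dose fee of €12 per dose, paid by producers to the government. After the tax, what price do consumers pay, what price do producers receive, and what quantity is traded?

Consumers pay €35; producers receive €23; quantity = 29.

Before the tax: set 239 − 6p = 6p − 109 → p* = €29, q* = 65.
With the tax collected from producers, supply shifts: qs = 6(p − 12) − 109.
New equilibrium: consumers pay €35, producers receive €23, q = 29. (Wedge: pb − ps = 12.)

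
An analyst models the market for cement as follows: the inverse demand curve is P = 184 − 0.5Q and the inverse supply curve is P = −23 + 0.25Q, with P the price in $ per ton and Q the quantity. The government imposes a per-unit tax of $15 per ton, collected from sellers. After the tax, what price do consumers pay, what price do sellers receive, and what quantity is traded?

Rewrite in direct form: Qd = 368 − 2P and Qs = 4P + 92.
Without the tax, 368 − 2P = 4P + 92 gives 6P = 276, so P* = $46 and Q* = 276.
With the tax collected from sellers, supply shifts: Qs = 4(P − 15) + 92.
New equilibrium: consumers pay $56, sellers receive $41, Q = 256. (Wedge: Pb − Ps = 15.)

Consumers pay $56; sellers receive $41; quantity = 256.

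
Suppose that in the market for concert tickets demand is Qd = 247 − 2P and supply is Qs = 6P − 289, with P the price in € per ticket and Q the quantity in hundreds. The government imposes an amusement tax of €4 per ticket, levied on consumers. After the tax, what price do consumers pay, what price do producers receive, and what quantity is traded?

Consumers pay €70; producers receive €66; quantity = 107.

Without the tax, 247 − 2P = 6P − 289 gives 8P = 536, so P* = €67 and Q* = 113.
With the tax collected from consumers, demand (in seller-price terms) shifts: Qd = 247 − 2(P + 4).
New equilibrium: consumers pay €70, producers receive €66, Q = 107. (Wedge: Pb − Ps = 4.)
The less price-elastic side of the market bears the larger share of a per-unit tax.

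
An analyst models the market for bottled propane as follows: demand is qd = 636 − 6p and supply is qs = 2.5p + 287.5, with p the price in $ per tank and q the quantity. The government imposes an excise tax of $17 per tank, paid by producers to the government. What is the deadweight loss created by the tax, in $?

Without the tax, 636 − 6p = 2.5p + 287.5 gives 8.5p = 348.5, so p* = $41 and q* = 390.
With the tax collected from producers, supply shifts: qs = 2.5(p − 17) + 287.5.
Solving gives q = 360 with consumers paying $46 and producers receiving $29 (the $17 wedge).
Quantity falls by |ΔQ| = |390 − 360| = 30.
DWL = ½ · t · |ΔQ| = ½ · 17 · 30 = $255.

Deadweight loss = $255.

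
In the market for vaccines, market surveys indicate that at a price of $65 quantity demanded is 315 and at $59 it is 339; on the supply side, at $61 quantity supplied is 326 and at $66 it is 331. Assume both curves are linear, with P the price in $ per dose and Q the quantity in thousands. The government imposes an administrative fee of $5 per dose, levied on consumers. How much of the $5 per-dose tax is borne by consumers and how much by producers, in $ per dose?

Consumers bear $1 per dose; producers bear $4 per dose.

Demand slope: (339 − 315)/(59 − 65) = -4, so Qd = 575 − 4P.
Supply slope: (331 − 326)/(66 − 61) = 1, so Qs = P + 265.
Before the tax: set 575 − 4P = P + 265 → P* = $62, Q* = 327.
With the tax collected from consumers, demand (in seller-price terms) shifts: Qd = 575 − 4(P + 5).
New equilibrium: consumers pay $63, producers receive $58, Q = 323. (Wedge: Pb − Ps = 5.)
Burden on consumers: $1; on producers: $4. (They sum to $5.)
The less price-elastic side of the market bears the larger share of a per-unit tax.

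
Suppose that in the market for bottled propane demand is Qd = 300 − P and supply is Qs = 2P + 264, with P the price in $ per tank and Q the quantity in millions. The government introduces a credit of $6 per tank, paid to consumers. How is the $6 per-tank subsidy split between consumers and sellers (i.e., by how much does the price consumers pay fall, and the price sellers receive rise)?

Before the subsidy: set 300 − P = 2P + 264 → P* = $12, Q* = 288.
With a per-unit subsidy paid to consumers, each effectively pays P − 6, so demand becomes Qd = 300 − (P − 6).
Solving gives Q = 292 with consumers paying $8 and sellers receiving $14 (the $6 wedge).
Gain to consumers: $4; to sellers: $2. (They sum to $6.)

Consumers gain $4 per tank; sellers gain $2 per tank.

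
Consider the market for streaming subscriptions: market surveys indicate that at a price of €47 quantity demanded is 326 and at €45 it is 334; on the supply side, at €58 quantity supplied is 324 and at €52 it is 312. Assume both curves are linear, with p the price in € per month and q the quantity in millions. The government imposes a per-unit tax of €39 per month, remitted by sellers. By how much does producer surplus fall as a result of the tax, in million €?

Producer surplus falls by €7384 million.

Demand slope: (334 − 326)/(45 − 47) = -4, so qd = 514 − 4p.
Supply slope: (312 − 324)/(52 − 58) = 2, so qs = 2p + 208.
Without the tax, 514 − 4p = 2p + 208 gives 6p = 306, so p* = €51 and q* = 310.
With the tax collected from sellers, supply shifts: qs = 2(p − 39) + 208.
New equilibrium: buyers pay €64, sellers receive €25, q = 258. (Wedge: pb − ps = 39.)
ΔPS is the trapezoid between Q = 258 and Q = 310 of height €26: ½ · (310 + 258) · 26 = €7384.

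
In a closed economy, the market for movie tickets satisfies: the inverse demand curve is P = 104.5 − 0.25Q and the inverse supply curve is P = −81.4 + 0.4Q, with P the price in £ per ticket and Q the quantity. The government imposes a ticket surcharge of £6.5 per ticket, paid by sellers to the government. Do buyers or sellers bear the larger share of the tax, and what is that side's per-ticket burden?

Rewrite in direct form: Qd = 418 − 4P and Qs = 2.5P + 203.5.
Without the tax, 418 − 4P = 2.5P + 203.5 gives 6.5P = 214.5, so P* = £33 and Q* = 286.
With the tax collected from sellers, supply shifts: Qs = 2.5(P − 6.5) + 203.5.
New equilibrium: buyers pay £35.5, sellers receive £29, Q = 276. (Wedge: Pb − Ps = 6.5.)
Per-ticket burden: buyers £2.5, sellers £4.
Sellers take the larger share because supply is less price-elastic here (demand slope 4 vs supply slope 2.5).
The less price-elastic side of the market bears the larger share of a per-unit tax.

Sellers bear the larger share: £4 per ticket.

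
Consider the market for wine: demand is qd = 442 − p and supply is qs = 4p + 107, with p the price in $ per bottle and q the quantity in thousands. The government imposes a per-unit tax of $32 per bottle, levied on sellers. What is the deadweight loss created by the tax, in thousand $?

Deadweight loss = $409.6 thousand.

Before the tax: set 442 − p = 4p + 107 → p* = $67, q* = 375.
With the tax collected from sellers, supply shifts: qs = 4(p − 32) + 107.
Solving gives q = 349.4 with consumers paying $92.6 and sellers receiving $60.6 (the $32 wedge).
Quantity falls by |ΔQ| = |375 − 349.4| = 25.6.
DWL = ½ · t · |ΔQ| = ½ · 32 · 25.6 = $409.6.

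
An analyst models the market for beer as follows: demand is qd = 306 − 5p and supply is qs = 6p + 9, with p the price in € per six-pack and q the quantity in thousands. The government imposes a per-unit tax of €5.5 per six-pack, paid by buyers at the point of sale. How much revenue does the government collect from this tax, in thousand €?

Without the tax, 306 − 5p = 6p + 9 gives 11p = 297, so p* = €27 and q* = 171.
With the tax collected from buyers, demand (in seller-price terms) shifts: qd = 306 − 5(p + 5.5).
New equilibrium: buyers pay €30, sellers receive €24.5, q = 156. (Wedge: pb − ps = 5.5.)
Revenue = t · Q = 5.5 · 156 = €858.

Tax revenue = €858 thousand.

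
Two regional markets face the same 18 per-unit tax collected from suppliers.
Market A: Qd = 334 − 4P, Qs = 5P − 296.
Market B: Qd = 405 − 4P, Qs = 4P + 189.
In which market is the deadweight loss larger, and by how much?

Market A: pre-tax P* = 70, Q* = 54; post-tax Q = 14; deadweight loss = 360.
Market B: pre-tax P* = 27, Q* = 297; post-tax Q = 261; deadweight loss = 324.
Difference: 360 vs 324 → market A is larger by 36.

Market A, by 36.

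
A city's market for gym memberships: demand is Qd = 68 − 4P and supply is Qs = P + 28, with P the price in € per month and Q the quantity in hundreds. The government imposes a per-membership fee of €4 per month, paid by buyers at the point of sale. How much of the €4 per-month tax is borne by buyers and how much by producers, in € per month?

Buyers bear €0.8 per month; producers bear €3.2 per month.

Before the tax: set 68 − 4P = P + 28 → P* = €8, Q* = 36.
With the tax collected from buyers, demand (in seller-price terms) shifts: Qd = 68 − 4(P + 4).
Solving gives Q = 32.8 with buyers paying €8.8 and producers receiving €4.8 (the €4 wedge).
Burden on buyers: €0.8; on producers: €3.2. (They sum to €4.)
The less price-elastic side of the market bears the larger share of a per-unit tax.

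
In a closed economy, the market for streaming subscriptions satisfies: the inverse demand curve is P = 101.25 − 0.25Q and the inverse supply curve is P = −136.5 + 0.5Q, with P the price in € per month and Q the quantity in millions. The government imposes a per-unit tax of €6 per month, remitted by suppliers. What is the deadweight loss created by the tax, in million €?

Inverting to Q(P) form: Qd = 405 − 4P; Qs = 2P + 273.
Before the tax: set 405 − 4P = 2P + 273 → P* = €22, Q* = 317.
With the tax collected from suppliers, supply shifts: Qs = 2(P − 6) + 273.
Solving gives Q = 309 with consumers paying €24 and suppliers receiving €18 (the €6 wedge).
Quantity falls by |ΔQ| = |317 − 309| = 8.
DWL = ½ · t · |ΔQ| = ½ · 6 · 8 = €24.

Deadweight loss = €24 million.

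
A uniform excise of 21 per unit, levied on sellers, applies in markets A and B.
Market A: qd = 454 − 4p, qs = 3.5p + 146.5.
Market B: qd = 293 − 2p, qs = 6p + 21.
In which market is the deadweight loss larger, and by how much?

Market A, by 80.85.

Market A: pre-tax p* = 41, q* = 290; post-tax q = 250.8; deadweight loss = 411.6.
Market B: pre-tax p* = 34, q* = 225; post-tax q = 193.5; deadweight loss = 330.75.
Difference: 411.6 vs 330.75 → market A is larger by 80.85.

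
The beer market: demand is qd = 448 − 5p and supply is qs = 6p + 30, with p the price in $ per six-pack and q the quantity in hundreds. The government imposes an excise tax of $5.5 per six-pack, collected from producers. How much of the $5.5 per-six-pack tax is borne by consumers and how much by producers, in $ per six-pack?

Without the tax, 448 − 5p = 6p + 30 gives 11p = 418, so p* = $38 and q* = 258.
With the tax collected from producers, supply shifts: qs = 6(p − 5.5) + 30.
New equilibrium: consumers pay $41, producers receive $35.5, q = 243. (Wedge: pb − ps = 5.5.)
Burden on consumers: $3; on producers: $2.5. (They sum to $5.5.)

Consumers bear $3 per six-pack; producers bear $2.5 per six-pack.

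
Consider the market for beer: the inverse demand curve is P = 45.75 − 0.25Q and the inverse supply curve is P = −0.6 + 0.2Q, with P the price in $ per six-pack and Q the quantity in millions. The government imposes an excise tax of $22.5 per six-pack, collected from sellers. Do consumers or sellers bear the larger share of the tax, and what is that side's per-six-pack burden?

Consumers bear the larger share: $12.5 per six-pack.

Rewrite in direct form: Qd = 183 − 4P and Qs = 5P + 3.
Without the tax, 183 − 4P = 5P + 3 gives 9P = 180, so P* = $20 and Q* = 103.
With the tax collected from sellers, supply shifts: Qs = 5(P − 22.5) + 3.
New equilibrium: consumers pay $32.5, sellers receive $10, Q = 53. (Wedge: Pb − Ps = 22.5.)
Per-six-pack burden: consumers $12.5, sellers $10.
Consumers take the larger share because demand is less price-elastic here (demand slope 4 vs supply slope 5).
The less price-elastic side of the market bears the larger share of a per-unit tax.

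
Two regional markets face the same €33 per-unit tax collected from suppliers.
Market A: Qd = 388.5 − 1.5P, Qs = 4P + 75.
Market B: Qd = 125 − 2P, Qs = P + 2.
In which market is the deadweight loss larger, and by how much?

Market A: pre-tax P* = €57, Q* = 303; post-tax Q = 267; deadweight loss = €594.
Market B: pre-tax P* = €41, Q* = 43; post-tax Q = 21; deadweight loss = €363.
Difference: €594 vs €363 → market A is larger by €231.

Market A, by €231.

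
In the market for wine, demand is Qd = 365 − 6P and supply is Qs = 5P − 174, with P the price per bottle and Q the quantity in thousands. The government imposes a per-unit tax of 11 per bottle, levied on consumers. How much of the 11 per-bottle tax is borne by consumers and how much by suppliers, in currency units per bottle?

Before the tax: set 365 − 6P = 5P − 174 → P* = 49, Q* = 71.
With the tax collected from consumers, demand (in seller-price terms) shifts: Qd = 365 − 6(P + 11).
New equilibrium: consumers pay 54, suppliers receive 43, Q = 41. (Wedge: Pb − Ps = 11.)
Burden on consumers: 5; on suppliers: 6. (They sum to 11.)
The less price-elastic side of the market bears the larger share of a per-unit tax.

Consumers bear 5 per bottle; suppliers bear 6 per bottle.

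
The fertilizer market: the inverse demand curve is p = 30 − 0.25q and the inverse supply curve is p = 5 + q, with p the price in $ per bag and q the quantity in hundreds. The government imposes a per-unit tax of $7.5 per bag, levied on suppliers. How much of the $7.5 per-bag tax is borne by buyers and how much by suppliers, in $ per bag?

Rewrite in direct form: qd = 120 − 4p and qs = p − 5.
Before the tax: set 120 − 4p = p − 5 → p* = $25, q* = 20.
With the tax collected from suppliers, supply shifts: qs = (p − 7.5) − 5.
New equilibrium: buyers pay $26.5, suppliers receive $19, q = 14. (Wedge: pb − ps = 7.5.)
Burden on buyers: $1.5; on suppliers: $6. (They sum to $7.5.)
The less price-elastic side of the market bears the larger share of a per-unit tax.

Buyers bear $1.5 per bag; suppliers bear $6 per bag.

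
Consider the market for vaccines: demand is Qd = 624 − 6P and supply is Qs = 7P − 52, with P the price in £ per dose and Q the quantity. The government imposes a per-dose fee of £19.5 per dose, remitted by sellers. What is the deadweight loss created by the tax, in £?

Deadweight loss = £614.25.

Without the tax, 624 − 6P = 7P − 52 gives 13P = 676, so P* = £52 and Q* = 312.
With the tax collected from sellers, supply shifts: Qs = 7(P − 19.5) − 52.
Solving gives Q = 249 with consumers paying £62.5 and sellers receiving £43 (the £19.5 wedge).
Quantity falls by |ΔQ| = |312 − 249| = 63.
DWL = ½ · t · |ΔQ| = ½ · 19.5 · 63 = £614.25.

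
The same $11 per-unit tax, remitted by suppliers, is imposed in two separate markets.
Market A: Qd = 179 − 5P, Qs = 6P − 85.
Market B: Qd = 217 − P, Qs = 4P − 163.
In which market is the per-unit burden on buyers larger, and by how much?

Market B, by $2.8.

Market A: pre-tax P* = $24, Q* = 59; post-tax Q = 29; per-unit burden on buyers = $6.
Market B: pre-tax P* = $76, Q* = 141; post-tax Q = 132.2; per-unit burden on buyers = $8.8.
Difference: $6 vs $8.8 → market B is larger by $2.8.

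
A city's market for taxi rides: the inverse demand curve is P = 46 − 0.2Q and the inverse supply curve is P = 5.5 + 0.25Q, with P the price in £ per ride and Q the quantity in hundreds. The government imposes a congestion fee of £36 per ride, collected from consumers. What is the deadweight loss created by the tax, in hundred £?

Rewrite in direct form: Qd = 230 − 5P and Qs = 4P − 22.
Without the tax, 230 − 5P = 4P − 22 gives 9P = 252, so P* = £28 and Q* = 90.
With the tax collected from consumers, demand (in seller-price terms) shifts: Qd = 230 − 5(P + 36).
New equilibrium: consumers pay £44, producers receive £8, Q = 10. (Wedge: Pb − Ps = 36.)
Quantity falls by |ΔQ| = |90 − 10| = 80.
DWL = ½ · t · |ΔQ| = ½ · 36 · 80 = £1440.

Deadweight loss = £1440 hundred.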